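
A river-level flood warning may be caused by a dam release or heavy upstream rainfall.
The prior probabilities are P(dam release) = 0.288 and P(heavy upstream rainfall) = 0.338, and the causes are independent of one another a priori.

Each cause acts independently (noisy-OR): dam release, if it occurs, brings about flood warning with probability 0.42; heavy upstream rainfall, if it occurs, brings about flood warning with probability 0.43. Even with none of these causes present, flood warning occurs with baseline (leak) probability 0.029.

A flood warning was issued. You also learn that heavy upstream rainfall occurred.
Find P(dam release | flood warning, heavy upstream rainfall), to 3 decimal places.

Under noisy-OR, P(flood warning | causes) = 1 − (1−0.029)·∏(1−qᵢ) over the active causes.
P(flood warning | heavy upstream rainfall) = 0.44653·0.712 + 0.678987·0.288 = 0.317929 + 0.195548 = 0.513477
Of this, 0.195548 comes from 0.678987·0.288 (the dam release=true cases).
So P(dam release | flood warning, heavy upstream rainfall) = 0.195548/0.513477 ≈ 0.381.

P(dam release | flood warning, heavy upstream rainfall) ≈ 0.381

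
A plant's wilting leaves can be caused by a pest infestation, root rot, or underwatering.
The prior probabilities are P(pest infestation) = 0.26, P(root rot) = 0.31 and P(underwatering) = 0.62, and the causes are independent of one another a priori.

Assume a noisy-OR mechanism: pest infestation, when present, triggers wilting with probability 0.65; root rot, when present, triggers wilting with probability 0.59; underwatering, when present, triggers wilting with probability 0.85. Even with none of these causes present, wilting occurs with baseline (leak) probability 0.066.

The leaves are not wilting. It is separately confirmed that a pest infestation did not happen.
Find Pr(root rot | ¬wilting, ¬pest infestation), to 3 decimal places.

Pr(root rot | ¬wilting, ¬pest infestation) ≈ 0.156

Under noisy-OR, P(wilting | causes) = 1 − (1−0.066)·∏(1−qᵢ) over the active causes.
Weight on root rot=true, given the evidence: 0.045110 + 0.011040 = 0.056150
The normalizing constant is 0.934·0.69·0.38 + 0.1401·0.69·0.62 + 0.38294·0.31·0.38 + 0.057441·0.31·0.62 = 0.360980
P(root rot | ¬wilting, ¬pest infestation) = 0.056150/0.360980 ≈ 0.156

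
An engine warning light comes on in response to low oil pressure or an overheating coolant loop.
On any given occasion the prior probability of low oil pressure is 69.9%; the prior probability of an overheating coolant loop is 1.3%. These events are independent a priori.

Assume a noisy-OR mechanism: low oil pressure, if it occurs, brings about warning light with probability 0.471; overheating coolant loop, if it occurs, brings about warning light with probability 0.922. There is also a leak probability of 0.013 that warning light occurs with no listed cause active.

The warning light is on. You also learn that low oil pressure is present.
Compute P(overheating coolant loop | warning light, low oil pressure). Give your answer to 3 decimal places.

P(overheating coolant loop | warning light, low oil pressure) ≈ 0.026

Under noisy-OR, P(warning light | causes) = 1 − (1−0.013)·∏(1−qᵢ) over the active causes.
By total probability over both values of overheating coolant loop:
  P(warning light | low oil pressure) = 0.477877*0.987 + 0.959274*0.013
        = 0.471665 + 0.012471 = 0.484136
Configurations with overheating coolant loop contribute 0.012471, so
  P(overheating coolant loop | warning light, low oil pressure) = 0.012471 / 0.484136 ≈ 0.026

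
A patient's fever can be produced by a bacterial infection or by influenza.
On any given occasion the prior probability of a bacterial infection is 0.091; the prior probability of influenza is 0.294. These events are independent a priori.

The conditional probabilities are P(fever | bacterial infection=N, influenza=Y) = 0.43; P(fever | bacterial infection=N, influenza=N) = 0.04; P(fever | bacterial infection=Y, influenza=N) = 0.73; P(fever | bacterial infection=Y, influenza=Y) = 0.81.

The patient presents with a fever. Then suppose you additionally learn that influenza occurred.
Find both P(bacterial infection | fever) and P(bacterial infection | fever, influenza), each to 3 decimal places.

Sum P(fever|·) weighted by the priors over the 4 (bacterial infection, influenza) configurations:
  P(fever) = 0.04·0.909·0.706 + 0.43·0.909·0.294 + 0.73·0.091·0.706 + 0.81·0.091·0.294
        = 0.025670 + 0.114916 + 0.046900 + 0.021671 = 0.209157
Configurations with bacterial infection contribute 0.068571, so
  P(bacterial infection | fever) = 0.068571 / 0.209157 ≈ 0.328

With the extra evidence:
Enumerate both values of bacterial infection and weight by the priors:
  P(fever | influenza) = 0.43×0.909 + 0.81×0.091
        = 0.390870 + 0.073710 = 0.464580
Keeping only the bacterial infection-present terms gives 0.073710, so
  P(bacterial infection | fever, influenza) = 0.073710 / 0.464580 ≈ 0.159
This is intercausal reasoning (explaining away): once influenza accounts for the fever, bacterial infection becomes less likely.

P(bacterial infection | fever) ≈ 0.328; P(bacterial infection | fever, influenza) ≈ 0.159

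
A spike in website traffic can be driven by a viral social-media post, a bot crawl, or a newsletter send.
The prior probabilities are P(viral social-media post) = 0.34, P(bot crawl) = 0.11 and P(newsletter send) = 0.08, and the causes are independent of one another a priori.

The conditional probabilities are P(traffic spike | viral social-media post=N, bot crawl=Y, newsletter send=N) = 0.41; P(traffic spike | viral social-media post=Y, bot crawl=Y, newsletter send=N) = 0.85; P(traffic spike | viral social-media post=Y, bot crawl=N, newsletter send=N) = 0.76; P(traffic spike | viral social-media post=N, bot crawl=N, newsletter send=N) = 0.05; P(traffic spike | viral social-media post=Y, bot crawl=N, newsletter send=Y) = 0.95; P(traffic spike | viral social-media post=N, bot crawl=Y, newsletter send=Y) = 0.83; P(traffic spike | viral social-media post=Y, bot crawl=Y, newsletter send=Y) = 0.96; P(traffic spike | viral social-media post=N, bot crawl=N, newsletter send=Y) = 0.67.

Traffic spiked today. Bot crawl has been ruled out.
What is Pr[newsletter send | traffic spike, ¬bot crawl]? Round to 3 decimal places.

Weight on newsletter send=true, given the evidence: 0.035376 + 0.025840 = 0.061216
Normalizer over all consistent configurations: 0.05×0.66×0.92 + 0.67×0.66×0.08 + 0.76×0.34×0.92 + 0.95×0.34×0.08 = 0.329304
P(newsletter send | traffic spike, ¬bot crawl) = 0.061216/0.329304 ≈ 0.186

Pr[newsletter send | traffic spike, ¬bot crawl] ≈ 0.186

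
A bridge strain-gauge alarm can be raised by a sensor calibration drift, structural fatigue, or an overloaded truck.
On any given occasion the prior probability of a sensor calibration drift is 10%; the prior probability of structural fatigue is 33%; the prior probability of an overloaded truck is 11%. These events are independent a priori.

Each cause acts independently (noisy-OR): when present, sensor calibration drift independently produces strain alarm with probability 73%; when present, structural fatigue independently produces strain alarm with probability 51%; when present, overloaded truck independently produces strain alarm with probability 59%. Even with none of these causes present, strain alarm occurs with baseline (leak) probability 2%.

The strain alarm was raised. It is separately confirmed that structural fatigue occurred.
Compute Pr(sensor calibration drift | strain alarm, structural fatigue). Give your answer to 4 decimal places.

Pr(sensor calibration drift | strain alarm, structural fatigue) ≈ 0.1505

Under noisy-OR, P(strain alarm | causes) = 1 − (1−0.02)·∏(1−qᵢ) over the active causes.
P(strain alarm | structural fatigue) = 0.5198×0.9×0.89 + 0.803118×0.9×0.11 + 0.870346×0.1×0.89 + 0.946842×0.1×0.11 = 0.416360 + 0.079509 + 0.077461 + 0.010415 = 0.583745
The sensor calibration drift-present share is 0.077461 + 0.010415 = 0.087876.
So P(sensor calibration drift | strain alarm, structural fatigue) = 0.087876/0.583745 ≈ 0.1505.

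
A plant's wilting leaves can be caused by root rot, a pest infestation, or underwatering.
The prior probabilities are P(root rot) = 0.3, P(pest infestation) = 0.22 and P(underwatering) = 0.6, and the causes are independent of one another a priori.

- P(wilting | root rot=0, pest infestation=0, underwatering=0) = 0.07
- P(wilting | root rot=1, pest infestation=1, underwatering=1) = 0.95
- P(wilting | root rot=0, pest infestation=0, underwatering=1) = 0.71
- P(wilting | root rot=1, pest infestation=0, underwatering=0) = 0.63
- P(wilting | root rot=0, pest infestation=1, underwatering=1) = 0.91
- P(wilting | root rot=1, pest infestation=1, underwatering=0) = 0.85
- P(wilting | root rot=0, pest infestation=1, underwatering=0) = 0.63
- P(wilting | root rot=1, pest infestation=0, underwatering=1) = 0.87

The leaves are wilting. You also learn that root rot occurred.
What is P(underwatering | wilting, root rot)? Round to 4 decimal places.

P(underwatering | wilting, root rot) ≈ 0.6625

P(wilting | root rot) = 0.63·0.78·0.4 + 0.87·0.78·0.6 + 0.85·0.22·0.4 + 0.95·0.22·0.6 = 0.196560 + 0.407160 + 0.074800 + 0.125400 = 0.803920
Of this, 0.532560 comes from 0.407160 + 0.125400 (the underwatering=true cases).
P(underwatering | wilting, root rot) = 0.532560 / 0.803920 ≈ 0.6625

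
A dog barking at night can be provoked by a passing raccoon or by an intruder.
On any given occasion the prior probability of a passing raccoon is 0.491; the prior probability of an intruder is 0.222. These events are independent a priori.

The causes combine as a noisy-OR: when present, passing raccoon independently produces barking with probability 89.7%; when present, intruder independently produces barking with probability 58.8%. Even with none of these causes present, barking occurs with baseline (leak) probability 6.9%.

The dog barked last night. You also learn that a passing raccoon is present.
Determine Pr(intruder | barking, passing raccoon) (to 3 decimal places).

Pr(intruder | barking, passing raccoon) ≈ 0.233

Under noisy-OR, P(barking | causes) = 1 − (1−0.069)·∏(1−qᵢ) over the active causes.
P(barking | passing raccoon) = 0.904107·0.778 + 0.960492·0.222 = 0.703395 + 0.213229 = 0.916624
Of this, 0.213229 comes from 0.960492·0.222 (the intruder=true cases).
Hence the posterior is 0.213229/0.916624 ≈ 0.233.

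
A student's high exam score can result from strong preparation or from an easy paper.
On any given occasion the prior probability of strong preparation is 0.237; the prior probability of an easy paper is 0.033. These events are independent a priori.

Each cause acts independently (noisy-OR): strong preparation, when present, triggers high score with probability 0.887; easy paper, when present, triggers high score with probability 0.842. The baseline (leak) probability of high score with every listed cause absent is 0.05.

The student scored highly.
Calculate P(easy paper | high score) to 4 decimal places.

Under noisy-OR, P(high score | causes) = 1 − (1−0.05)·∏(1−qᵢ) over the active causes.
For the numerator, keep only easy paper=true terms: 0.021400 + 0.007688 = 0.029088
The normalizing constant is 0.05*0.763*0.967 + 0.8499*0.763*0.033 + 0.89265*0.237*0.967 + 0.983039*0.237*0.033 = 0.270556
Posterior = 0.029088 / 0.270556 ≈ 0.1075

P(easy paper | high score) ≈ 0.1075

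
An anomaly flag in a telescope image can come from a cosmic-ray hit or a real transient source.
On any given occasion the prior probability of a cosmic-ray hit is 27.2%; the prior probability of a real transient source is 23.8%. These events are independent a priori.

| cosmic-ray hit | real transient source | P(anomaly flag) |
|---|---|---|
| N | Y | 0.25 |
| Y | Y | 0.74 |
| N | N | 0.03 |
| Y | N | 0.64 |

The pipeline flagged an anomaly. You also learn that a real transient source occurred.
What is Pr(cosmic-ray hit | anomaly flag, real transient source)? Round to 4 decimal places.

Pr(cosmic-ray hit | anomaly flag, real transient source) ≈ 0.5252

For the numerator, keep only cosmic-ray hit=true terms: 0.74*0.272 = 0.201280
Denominator P(anomaly flag | real transient source): 0.25*0.728 + 0.74*0.272 = 0.383280
Posterior = 0.201280 / 0.383280 ≈ 0.5252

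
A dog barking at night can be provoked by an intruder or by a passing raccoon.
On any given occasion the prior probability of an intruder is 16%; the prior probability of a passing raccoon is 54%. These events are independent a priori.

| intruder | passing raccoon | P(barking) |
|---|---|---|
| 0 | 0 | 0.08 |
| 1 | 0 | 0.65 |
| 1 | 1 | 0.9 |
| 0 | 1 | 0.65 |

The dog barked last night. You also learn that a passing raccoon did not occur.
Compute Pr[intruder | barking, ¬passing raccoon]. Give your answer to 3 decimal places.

Pr[intruder | barking, ¬passing raccoon] ≈ 0.607

Weight on intruder=true, given the evidence: 0.65*0.16 = 0.104000
Denominator P(barking | ¬passing raccoon): 0.08*0.84 + 0.65*0.16 = 0.171200
P(intruder | barking, ¬passing raccoon) = 0.104000/0.171200 ≈ 0.607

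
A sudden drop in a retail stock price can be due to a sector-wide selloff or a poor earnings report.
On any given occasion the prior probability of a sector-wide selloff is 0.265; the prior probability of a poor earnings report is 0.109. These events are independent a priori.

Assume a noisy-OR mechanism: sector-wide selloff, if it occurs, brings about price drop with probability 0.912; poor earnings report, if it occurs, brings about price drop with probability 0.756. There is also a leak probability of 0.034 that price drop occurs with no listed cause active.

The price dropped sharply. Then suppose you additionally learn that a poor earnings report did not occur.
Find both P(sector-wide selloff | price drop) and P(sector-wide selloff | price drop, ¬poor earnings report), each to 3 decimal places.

Under noisy-OR, P(price drop | causes) = 1 − (1−0.034)·∏(1−qᵢ) over the active causes.
P(price drop) = 0.034*0.735*0.891 + 0.764296*0.735*0.109 + 0.914992*0.265*0.891 + 0.979258*0.265*0.109 = 0.022266 + 0.061232 + 0.216043 + 0.028286 = 0.327827
Of this, 0.244329 comes from 0.216043 + 0.028286 (the sector-wide selloff=true cases).
P(sector-wide selloff | price drop) = 0.244329 / 0.327827 ≈ 0.745

Now also conditioning on poor earnings report≠true:
Enumerate both values of sector-wide selloff and weight by the priors:
  P(price drop | ¬poor earnings report) = 0.034×0.735 + 0.914992×0.265
        = 0.024990 + 0.242473 = 0.267463
Configurations with sector-wide selloff contribute 0.242473, so
  P(sector-wide selloff | price drop, ¬poor earnings report) = 0.242473 / 0.267463 ≈ 0.907

P(sector-wide selloff | price drop) ≈ 0.745; P(sector-wide selloff | price drop, ¬poor earnings report) ≈ 0.907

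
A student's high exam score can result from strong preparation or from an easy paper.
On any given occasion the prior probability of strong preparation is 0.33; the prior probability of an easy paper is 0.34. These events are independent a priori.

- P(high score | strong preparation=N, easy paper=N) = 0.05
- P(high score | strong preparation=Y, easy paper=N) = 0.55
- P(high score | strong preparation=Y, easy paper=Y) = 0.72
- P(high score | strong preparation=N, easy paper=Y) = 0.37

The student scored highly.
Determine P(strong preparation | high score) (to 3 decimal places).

P(strong preparation | high score) ≈ 0.653

Numerator (weight on configurations with strong preparation): 0.119790 + 0.080784 = 0.200574
Denominator P(high score): 0.05*0.67*0.66 + 0.37*0.67*0.34 + 0.55*0.33*0.66 + 0.72*0.33*0.34 = 0.306970
Posterior = 0.200574 / 0.306970 ≈ 0.653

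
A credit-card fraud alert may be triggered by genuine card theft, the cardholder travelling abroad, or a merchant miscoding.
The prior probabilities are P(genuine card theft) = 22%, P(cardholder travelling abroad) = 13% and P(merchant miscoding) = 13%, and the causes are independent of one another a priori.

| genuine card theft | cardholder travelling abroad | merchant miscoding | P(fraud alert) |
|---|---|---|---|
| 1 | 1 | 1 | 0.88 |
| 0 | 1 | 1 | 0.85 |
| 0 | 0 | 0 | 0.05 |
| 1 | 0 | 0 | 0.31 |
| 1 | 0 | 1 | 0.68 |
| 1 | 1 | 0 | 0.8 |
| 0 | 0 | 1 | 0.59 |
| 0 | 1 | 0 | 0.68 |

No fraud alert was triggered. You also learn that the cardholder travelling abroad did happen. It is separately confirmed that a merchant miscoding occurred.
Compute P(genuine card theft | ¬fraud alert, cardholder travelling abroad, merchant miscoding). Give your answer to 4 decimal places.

For the numerator, keep only genuine card theft=true terms: 0.12×0.22 = 0.026400
The normalizing constant is 0.15×0.78 + 0.12×0.22 = 0.143400
P(genuine card theft | ¬fraud alert, cardholder travelling abroad, merchant miscoding) = 0.026400/0.143400 ≈ 0.1841

P(genuine card theft | ¬fraud alert, cardholder travelling abroad, merchant miscoding) ≈ 0.1841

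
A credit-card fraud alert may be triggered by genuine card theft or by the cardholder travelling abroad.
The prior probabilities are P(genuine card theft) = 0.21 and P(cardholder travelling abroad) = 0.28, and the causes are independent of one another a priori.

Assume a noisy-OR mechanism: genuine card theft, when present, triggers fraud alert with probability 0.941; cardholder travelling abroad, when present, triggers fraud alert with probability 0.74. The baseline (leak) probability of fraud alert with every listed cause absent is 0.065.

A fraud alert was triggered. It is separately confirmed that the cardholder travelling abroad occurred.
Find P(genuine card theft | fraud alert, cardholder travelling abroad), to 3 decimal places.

Under noisy-OR, P(fraud alert | causes) = 1 − (1−0.065)·∏(1−qᵢ) over the active causes.
P(fraud alert | cardholder travelling abroad) = 0.7569*0.79 + 0.985657*0.21 = 0.597951 + 0.206988 = 0.804939
Restricting to configurations with genuine card theft present: 0.985657*0.21 = 0.206988.
So P(genuine card theft | fraud alert, cardholder travelling abroad) = 0.206988/0.804939 ≈ 0.257.

P(genuine card theft | fraud alert, cardholder travelling abroad) ≈ 0.257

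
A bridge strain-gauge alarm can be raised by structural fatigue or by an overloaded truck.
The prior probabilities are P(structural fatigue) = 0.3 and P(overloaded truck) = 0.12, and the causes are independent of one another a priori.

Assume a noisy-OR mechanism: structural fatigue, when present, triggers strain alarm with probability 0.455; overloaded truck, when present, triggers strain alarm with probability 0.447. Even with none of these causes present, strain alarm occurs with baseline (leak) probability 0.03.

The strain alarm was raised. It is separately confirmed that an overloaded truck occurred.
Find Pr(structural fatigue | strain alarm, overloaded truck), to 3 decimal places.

Under noisy-OR, P(strain alarm | causes) = 1 − (1−0.03)·∏(1−qᵢ) over the active causes.
Sum P(strain alarm|·) weighted by the priors over both values of structural fatigue:
  P(strain alarm | overloaded truck) = 0.46359×0.7 + 0.707657×0.3
        = 0.324513 + 0.212297 = 0.536810
Keeping only the structural fatigue-present terms gives 0.212297, so
  P(structural fatigue | strain alarm, overloaded truck) = 0.212297 / 0.536810 ≈ 0.395

Pr(structural fatigue | strain alarm, overloaded truck) ≈ 0.395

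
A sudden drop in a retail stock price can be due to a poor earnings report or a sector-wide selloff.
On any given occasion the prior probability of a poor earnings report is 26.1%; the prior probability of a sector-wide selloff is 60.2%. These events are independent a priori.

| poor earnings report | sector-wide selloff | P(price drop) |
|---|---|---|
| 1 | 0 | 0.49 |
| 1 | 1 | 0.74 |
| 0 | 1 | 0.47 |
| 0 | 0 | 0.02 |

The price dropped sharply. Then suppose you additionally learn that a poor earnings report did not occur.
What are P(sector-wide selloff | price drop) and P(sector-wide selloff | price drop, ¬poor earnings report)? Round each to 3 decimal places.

P(sector-wide selloff | price drop) ≈ 0.851; P(sector-wide selloff | price drop, ¬poor earnings report) ≈ 0.973

P(price drop) = 0.02*0.739*0.398 + 0.47*0.739*0.602 + 0.49*0.261*0.398 + 0.74*0.261*0.602 = 0.005882 + 0.209093 + 0.050900 + 0.116270 = 0.382145
Restricting to configurations with sector-wide selloff present: 0.209093 + 0.116270 = 0.325363.
So P(sector-wide selloff | price drop) = 0.325363/0.382145 ≈ 0.851.

Now condition on the additional information:
Weight on sector-wide selloff=true, given the evidence: 0.47×0.602 = 0.282940
The normalizing constant is 0.02×0.398 + 0.47×0.602 = 0.290900
P(sector-wide selloff | price drop, ¬poor earnings report) = 0.282940/0.290900 ≈ 0.973
With poor earnings report excluded, sector-wide selloff must carry more of the explanatory weight for the price drop.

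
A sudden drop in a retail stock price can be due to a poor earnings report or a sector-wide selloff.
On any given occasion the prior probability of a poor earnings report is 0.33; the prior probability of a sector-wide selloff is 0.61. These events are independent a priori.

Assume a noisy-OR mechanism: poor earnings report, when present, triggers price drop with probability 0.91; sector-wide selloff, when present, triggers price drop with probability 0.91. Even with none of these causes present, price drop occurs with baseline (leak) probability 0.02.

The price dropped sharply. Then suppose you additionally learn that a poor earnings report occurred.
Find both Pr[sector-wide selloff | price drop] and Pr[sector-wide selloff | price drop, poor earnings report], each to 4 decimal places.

Pr[sector-wide selloff | price drop] ≈ 0.8236; Pr[sector-wide selloff | price drop, poor earnings report] ≈ 0.6299

Under noisy-OR, P(price drop | causes) = 1 − (1−0.02)·∏(1−qᵢ) over the active causes.
P(price drop) = 0.02×0.67×0.39 + 0.9118×0.67×0.61 + 0.9118×0.33×0.39 + 0.992062×0.33×0.61 = 0.005226 + 0.372653 + 0.117349 + 0.199702 = 0.694930
Restricting to configurations with sector-wide selloff present: 0.372653 + 0.199702 = 0.572355.
So P(sector-wide selloff | price drop) = 0.572355/0.694930 ≈ 0.8236.

Now condition on the additional information:
Enumerate both values of sector-wide selloff and weight by the priors:
  P(price drop | poor earnings report) = 0.9118×0.39 + 0.992062×0.61
        = 0.355602 + 0.605158 = 0.960760
The terms with sector-wide selloff present sum to 0.605158, so
  P(sector-wide selloff | price drop, poor earnings report) = 0.605158 / 0.960760 ≈ 0.6299
The drop from 0.8236 to 0.6299 is the explaining-away (discounting) effect.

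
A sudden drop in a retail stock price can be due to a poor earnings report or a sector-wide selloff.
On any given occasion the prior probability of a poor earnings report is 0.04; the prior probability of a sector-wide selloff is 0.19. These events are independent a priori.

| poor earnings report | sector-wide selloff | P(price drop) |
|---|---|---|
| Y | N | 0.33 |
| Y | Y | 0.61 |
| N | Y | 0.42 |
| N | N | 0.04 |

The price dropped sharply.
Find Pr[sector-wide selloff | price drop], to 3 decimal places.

Sum P(price drop|·) weighted by the priors over the 4 (poor earnings report, sector-wide selloff) configurations:
  P(price drop) = 0.04×0.96×0.81 + 0.42×0.96×0.19 + 0.33×0.04×0.81 + 0.61×0.04×0.19
        = 0.031104 + 0.076608 + 0.010692 + 0.004636 = 0.123040
The terms with sector-wide selloff present sum to 0.081244, so
  P(sector-wide selloff | price drop) = 0.081244 / 0.123040 ≈ 0.660

Pr[sector-wide selloff | price drop] ≈ 0.660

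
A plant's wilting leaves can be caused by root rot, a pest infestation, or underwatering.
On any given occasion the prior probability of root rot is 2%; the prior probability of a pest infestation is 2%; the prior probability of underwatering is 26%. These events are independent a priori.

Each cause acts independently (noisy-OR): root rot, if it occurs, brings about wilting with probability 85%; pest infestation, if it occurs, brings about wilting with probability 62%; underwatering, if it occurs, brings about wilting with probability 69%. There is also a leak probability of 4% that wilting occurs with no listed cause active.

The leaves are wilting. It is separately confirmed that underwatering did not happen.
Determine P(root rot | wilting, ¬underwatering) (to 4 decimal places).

Under noisy-OR, P(wilting | causes) = 1 − (1−0.04)·∏(1−qᵢ) over the active causes.
Enumerate the 4 (root rot, pest infestation) configurations and weight by the priors:
  P(wilting | ¬underwatering) = 0.04×0.98×0.98 + 0.6352×0.98×0.02 + 0.856×0.02×0.98 + 0.94528×0.02×0.02
        = 0.038416 + 0.012450 + 0.016778 + 0.000378 = 0.068022
The terms with root rot present sum to 0.017156, so
  P(root rot | wilting, ¬underwatering) = 0.017156 / 0.068022 ≈ 0.2522

P(root rot | wilting, ¬underwatering) ≈ 0.2522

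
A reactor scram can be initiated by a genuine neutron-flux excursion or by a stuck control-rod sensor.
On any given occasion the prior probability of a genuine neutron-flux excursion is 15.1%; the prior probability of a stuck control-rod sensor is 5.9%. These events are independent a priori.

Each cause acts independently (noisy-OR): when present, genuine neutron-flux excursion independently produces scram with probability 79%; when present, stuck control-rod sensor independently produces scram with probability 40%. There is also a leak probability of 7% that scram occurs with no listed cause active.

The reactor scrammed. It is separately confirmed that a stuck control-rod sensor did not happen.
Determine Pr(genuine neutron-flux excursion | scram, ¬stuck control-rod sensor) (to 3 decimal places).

Pr(genuine neutron-flux excursion | scram, ¬stuck control-rod sensor) ≈ 0.672

Under noisy-OR, P(scram | causes) = 1 − (1−0.07)·∏(1−qᵢ) over the active causes.
P(scram | ¬stuck control-rod sensor) = 0.07·0.849 + 0.8047·0.151 = 0.059430 + 0.121510 = 0.180940
Restricting to configurations with genuine neutron-flux excursion present: 0.8047·0.151 = 0.121510.
So P(genuine neutron-flux excursion | scram, ¬stuck control-rod sensor) = 0.121510/0.180940 ≈ 0.672.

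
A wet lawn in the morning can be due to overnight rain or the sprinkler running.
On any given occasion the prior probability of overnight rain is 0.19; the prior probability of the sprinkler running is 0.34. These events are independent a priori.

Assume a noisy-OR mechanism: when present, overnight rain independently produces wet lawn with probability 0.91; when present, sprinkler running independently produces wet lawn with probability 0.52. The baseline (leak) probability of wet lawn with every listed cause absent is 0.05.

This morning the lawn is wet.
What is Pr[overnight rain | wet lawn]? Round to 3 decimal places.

Under noisy-OR, P(wet lawn | causes) = 1 − (1−0.05)·∏(1−qᵢ) over the active causes.
P(wet lawn) = 0.05×0.81×0.66 + 0.544×0.81×0.34 + 0.9145×0.19×0.66 + 0.95896×0.19×0.34 = 0.026730 + 0.149818 + 0.114678 + 0.061949 = 0.353175
The overnight rain-present share is 0.114678 + 0.061949 = 0.176627.
Hence the posterior is 0.176627/0.353175 ≈ 0.500.

Pr[overnight rain | wet lawn] ≈ 0.500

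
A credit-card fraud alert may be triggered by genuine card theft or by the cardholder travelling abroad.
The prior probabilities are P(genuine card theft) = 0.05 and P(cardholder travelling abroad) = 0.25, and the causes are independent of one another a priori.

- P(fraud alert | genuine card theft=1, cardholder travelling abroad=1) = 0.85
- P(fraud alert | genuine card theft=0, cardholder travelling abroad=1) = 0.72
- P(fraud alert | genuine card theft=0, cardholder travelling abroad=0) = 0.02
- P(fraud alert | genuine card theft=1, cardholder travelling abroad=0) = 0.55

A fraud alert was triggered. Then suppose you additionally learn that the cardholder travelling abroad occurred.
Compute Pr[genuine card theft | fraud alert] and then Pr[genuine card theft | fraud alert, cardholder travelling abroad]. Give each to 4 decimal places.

Pr[genuine card theft | fraud alert] ≈ 0.1443; Pr[genuine card theft | fraud alert, cardholder travelling abroad] ≈ 0.0585

By total probability over the 4 (genuine card theft, cardholder travelling abroad) configurations:
  P(fraud alert) = 0.02×0.95×0.75 + 0.72×0.95×0.25 + 0.55×0.05×0.75 + 0.85×0.05×0.25
        = 0.014250 + 0.171000 + 0.020625 + 0.010625 = 0.216500
Configurations with genuine card theft contribute 0.031250, so
  P(genuine card theft | fraud alert) = 0.031250 / 0.216500 ≈ 0.1443

Now also conditioning on cardholder travelling abroad=true:
Sum P(fraud alert|·) weighted by the priors over both values of genuine card theft:
  P(fraud alert | cardholder travelling abroad) = 0.72·0.95 + 0.85·0.05
        = 0.684000 + 0.042500 = 0.726500
Keeping only the genuine card theft-present terms gives 0.042500, so
  P(genuine card theft | fraud alert, cardholder travelling abroad) = 0.042500 / 0.726500 ≈ 0.0585
This is intercausal reasoning (explaining away): once cardholder travelling abroad accounts for the fraud alert, genuine card theft becomes less likely.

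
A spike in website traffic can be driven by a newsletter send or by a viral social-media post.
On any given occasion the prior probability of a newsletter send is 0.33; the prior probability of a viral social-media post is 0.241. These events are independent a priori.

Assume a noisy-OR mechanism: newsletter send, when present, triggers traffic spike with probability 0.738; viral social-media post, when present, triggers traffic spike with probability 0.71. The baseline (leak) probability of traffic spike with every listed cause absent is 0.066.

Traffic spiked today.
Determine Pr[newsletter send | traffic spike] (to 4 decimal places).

Under noisy-OR, P(traffic spike | causes) = 1 − (1−0.066)·∏(1−qᵢ) over the active causes.
Enumerate the 4 (newsletter send, viral social-media post) configurations and weight by the priors:
  P(traffic spike) = 0.066*0.67*0.759 + 0.72914*0.67*0.241 + 0.755292*0.33*0.759 + 0.929035*0.33*0.241
        = 0.033563 + 0.117734 + 0.189178 + 0.073886 = 0.414361
Keeping only the newsletter send-present terms gives 0.263064, so
  P(newsletter send | traffic spike) = 0.263064 / 0.414361 ≈ 0.6349

Pr[newsletter send | traffic spike] ≈ 0.6349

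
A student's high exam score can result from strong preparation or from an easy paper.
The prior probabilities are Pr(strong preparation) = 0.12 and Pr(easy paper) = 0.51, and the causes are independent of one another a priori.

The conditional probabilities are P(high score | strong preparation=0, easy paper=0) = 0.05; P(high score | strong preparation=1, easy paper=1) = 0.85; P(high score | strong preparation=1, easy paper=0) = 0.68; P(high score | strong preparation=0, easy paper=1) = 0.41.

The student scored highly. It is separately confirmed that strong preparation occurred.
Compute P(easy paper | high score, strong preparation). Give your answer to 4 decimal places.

For the numerator, keep only easy paper=true terms: 0.85*0.51 = 0.433500
Denominator P(high score | strong preparation): 0.68*0.49 + 0.85*0.51 = 0.766700
Posterior = 0.433500 / 0.766700 ≈ 0.5654

P(easy paper | high score, strong preparation) ≈ 0.5654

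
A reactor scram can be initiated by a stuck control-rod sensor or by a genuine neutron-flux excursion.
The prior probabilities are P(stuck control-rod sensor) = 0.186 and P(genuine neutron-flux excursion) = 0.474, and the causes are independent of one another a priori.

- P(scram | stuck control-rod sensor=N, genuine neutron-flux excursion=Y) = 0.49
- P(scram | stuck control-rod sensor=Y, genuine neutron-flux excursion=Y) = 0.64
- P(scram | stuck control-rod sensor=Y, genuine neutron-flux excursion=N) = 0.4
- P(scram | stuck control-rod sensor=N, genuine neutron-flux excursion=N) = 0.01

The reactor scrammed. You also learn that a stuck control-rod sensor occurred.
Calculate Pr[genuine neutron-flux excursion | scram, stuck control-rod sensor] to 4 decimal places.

Pr[genuine neutron-flux excursion | scram, stuck control-rod sensor] ≈ 0.5905

Weight on genuine neutron-flux excursion=true, given the evidence: 0.64·0.474 = 0.303360
Denominator P(scram | stuck control-rod sensor): 0.4·0.526 + 0.64·0.474 = 0.513760
Posterior = 0.303360 / 0.513760 ≈ 0.5905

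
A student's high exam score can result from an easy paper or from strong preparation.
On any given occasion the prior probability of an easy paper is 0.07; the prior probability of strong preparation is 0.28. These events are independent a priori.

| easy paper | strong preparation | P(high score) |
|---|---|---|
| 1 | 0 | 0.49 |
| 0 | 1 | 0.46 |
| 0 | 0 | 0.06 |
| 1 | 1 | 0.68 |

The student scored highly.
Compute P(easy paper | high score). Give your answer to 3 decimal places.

P(high score) = 0.06·0.93·0.72 + 0.46·0.93·0.28 + 0.49·0.07·0.72 + 0.68·0.07·0.28 = 0.040176 + 0.119784 + 0.024696 + 0.013328 = 0.197984
Restricting to configurations with easy paper present: 0.024696 + 0.013328 = 0.038024.
So P(easy paper | high score) = 0.038024/0.197984 ≈ 0.192.

P(easy paper | high score) ≈ 0.192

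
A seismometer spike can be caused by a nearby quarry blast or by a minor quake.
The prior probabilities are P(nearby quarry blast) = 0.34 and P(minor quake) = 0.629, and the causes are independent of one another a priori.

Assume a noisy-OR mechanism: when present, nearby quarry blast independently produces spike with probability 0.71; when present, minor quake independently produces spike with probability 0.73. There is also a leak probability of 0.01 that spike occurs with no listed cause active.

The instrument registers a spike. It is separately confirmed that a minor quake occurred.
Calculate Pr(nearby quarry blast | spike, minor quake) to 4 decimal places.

Under noisy-OR, P(spike | causes) = 1 − (1−0.01)·∏(1−qᵢ) over the active causes.
P(spike | minor quake) = 0.7327*0.66 + 0.922483*0.34 = 0.483582 + 0.313644 = 0.797226
Restricting to configurations with nearby quarry blast present: 0.922483*0.34 = 0.313644.
Hence the posterior is 0.313644/0.797226 ≈ 0.3934.

Pr(nearby quarry blast | spike, minor quake) ≈ 0.3934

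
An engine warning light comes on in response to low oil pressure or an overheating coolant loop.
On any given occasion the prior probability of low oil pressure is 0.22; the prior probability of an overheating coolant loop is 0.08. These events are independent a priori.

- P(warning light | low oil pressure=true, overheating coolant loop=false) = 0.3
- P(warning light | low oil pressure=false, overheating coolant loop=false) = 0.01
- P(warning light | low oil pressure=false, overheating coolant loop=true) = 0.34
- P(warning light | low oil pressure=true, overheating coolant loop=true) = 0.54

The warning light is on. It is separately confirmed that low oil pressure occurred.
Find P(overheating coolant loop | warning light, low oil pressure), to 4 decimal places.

P(warning light | low oil pressure) = 0.3*0.92 + 0.54*0.08 = 0.276000 + 0.043200 = 0.319200
Restricting to configurations with overheating coolant loop present: 0.54*0.08 = 0.043200.
So P(overheating coolant loop | warning light, low oil pressure) = 0.043200/0.319200 ≈ 0.1353.

P(overheating coolant loop | warning light, low oil pressure) ≈ 0.1353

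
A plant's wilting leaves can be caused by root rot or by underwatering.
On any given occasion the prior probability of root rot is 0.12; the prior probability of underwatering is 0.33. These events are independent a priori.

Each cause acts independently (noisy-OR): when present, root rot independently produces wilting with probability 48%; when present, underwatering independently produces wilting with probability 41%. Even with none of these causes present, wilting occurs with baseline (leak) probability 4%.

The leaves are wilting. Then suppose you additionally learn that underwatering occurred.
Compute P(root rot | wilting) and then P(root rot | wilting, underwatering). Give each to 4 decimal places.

P(root rot | wilting) ≈ 0.3133; P(root rot | wilting, underwatering) ≈ 0.1816

Under noisy-OR, P(wilting | causes) = 1 − (1−0.04)·∏(1−qᵢ) over the active causes.
P(wilting) = 0.04·0.88·0.67 + 0.4336·0.88·0.33 + 0.5008·0.12·0.67 + 0.705472·0.12·0.33 = 0.023584 + 0.125917 + 0.040264 + 0.027937 = 0.217702
The root rot-present share is 0.040264 + 0.027937 = 0.068201.
P(root rot | wilting) = 0.068201 / 0.217702 ≈ 0.3133

Now also conditioning on underwatering=true:
P(wilting | underwatering) = 0.4336*0.88 + 0.705472*0.12 = 0.381568 + 0.084657 = 0.466225
Of this, 0.084657 comes from 0.705472*0.12 (the root rot=true cases).
Hence the posterior is 0.084657/0.466225 ≈ 0.1816.
This is intercausal reasoning (explaining away): once underwatering accounts for the wilting, root rot becomes less likely.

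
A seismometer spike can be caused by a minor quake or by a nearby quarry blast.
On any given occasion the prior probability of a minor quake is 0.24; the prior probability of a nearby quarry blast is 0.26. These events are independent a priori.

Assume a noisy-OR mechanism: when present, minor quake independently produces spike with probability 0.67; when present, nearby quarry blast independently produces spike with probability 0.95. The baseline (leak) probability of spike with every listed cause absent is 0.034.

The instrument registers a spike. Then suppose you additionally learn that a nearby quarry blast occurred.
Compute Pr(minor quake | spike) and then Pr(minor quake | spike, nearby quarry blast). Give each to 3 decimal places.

Pr(minor quake | spike) ≈ 0.468; Pr(minor quake | spike, nearby quarry blast) ≈ 0.246

Under noisy-OR, P(spike | causes) = 1 − (1−0.034)·∏(1−qᵢ) over the active causes.
Enumerate the 4 (minor quake, nearby quarry blast) configurations and weight by the priors:
  P(spike) = 0.034*0.76*0.74 + 0.9517*0.76*0.26 + 0.68122*0.24*0.74 + 0.984061*0.24*0.26
        = 0.019122 + 0.188056 + 0.120985 + 0.061405 = 0.389568
The terms with minor quake present sum to 0.182390, so
  P(minor quake | spike) = 0.182390 / 0.389568 ≈ 0.468

Now condition on the additional information:
Weight on minor quake=true, given the evidence: 0.984061×0.24 = 0.236175
Denominator P(spike | nearby quarry blast): 0.9517×0.76 + 0.984061×0.24 = 0.959467
P(minor quake | spike, nearby quarry blast) = 0.236175/0.959467 ≈ 0.246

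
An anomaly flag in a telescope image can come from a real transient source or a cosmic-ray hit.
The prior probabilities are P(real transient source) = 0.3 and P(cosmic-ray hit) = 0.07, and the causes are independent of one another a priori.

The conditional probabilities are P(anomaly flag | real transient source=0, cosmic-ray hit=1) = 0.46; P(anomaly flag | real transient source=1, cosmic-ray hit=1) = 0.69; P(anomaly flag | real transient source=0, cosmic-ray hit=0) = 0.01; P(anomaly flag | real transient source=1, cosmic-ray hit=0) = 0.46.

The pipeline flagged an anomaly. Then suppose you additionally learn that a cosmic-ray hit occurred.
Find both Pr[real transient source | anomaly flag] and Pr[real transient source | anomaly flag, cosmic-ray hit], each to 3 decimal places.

P(anomaly flag) = 0.01·0.7·0.93 + 0.46·0.7·0.07 + 0.46·0.3·0.93 + 0.69·0.3·0.07 = 0.006510 + 0.022540 + 0.128340 + 0.014490 = 0.171880
Of this, 0.142830 comes from 0.128340 + 0.014490 (the real transient source=true cases).
So P(real transient source | anomaly flag) = 0.142830/0.171880 ≈ 0.831.

Now condition on the additional information:
For the numerator, keep only real transient source=true terms: 0.69×0.3 = 0.207000
The normalizing constant is 0.46×0.7 + 0.69×0.3 = 0.529000
P(real transient source | anomaly flag, cosmic-ray hit) = 0.207000/0.529000 ≈ 0.391
Conditioning on cosmic-ray hit lowers the posterior on real transient source: the classic explaining-away effect in a common-effect structure.

Pr[real transient source | anomaly flag] ≈ 0.831; Pr[real transient source | anomaly flag, cosmic-ray hit] ≈ 0.391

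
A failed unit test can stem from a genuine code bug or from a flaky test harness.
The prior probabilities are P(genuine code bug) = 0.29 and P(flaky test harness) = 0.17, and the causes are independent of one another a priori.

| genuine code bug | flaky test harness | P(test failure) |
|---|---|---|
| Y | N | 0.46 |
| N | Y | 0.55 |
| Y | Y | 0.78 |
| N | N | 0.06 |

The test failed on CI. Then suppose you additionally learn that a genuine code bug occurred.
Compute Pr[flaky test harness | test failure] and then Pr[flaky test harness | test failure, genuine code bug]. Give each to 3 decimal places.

Pr[flaky test harness | test failure] ≈ 0.418; Pr[flaky test harness | test failure, genuine code bug] ≈ 0.258

For the numerator, keep only flaky test harness=true terms: 0.066385 + 0.038454 = 0.104839
Denominator P(test failure): 0.06×0.71×0.83 + 0.55×0.71×0.17 + 0.46×0.29×0.83 + 0.78×0.29×0.17 = 0.250919
Posterior = 0.104839 / 0.250919 ≈ 0.418

With the extra evidence:
Weight on flaky test harness=true, given the evidence: 0.78×0.17 = 0.132600
Denominator P(test failure | genuine code bug): 0.46×0.83 + 0.78×0.17 = 0.514400
Posterior = 0.132600 / 0.514400 ≈ 0.258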